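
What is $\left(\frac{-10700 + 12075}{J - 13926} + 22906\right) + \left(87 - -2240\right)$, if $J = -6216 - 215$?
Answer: $\frac{513666806}{20357} \approx 25233.0$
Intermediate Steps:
$J = -6431$ ($J = -6216 - 215 = -6431$)
$\left(\frac{-10700 + 12075}{J - 13926} + 22906\right) + \left(87 - -2240\right) = \left(\frac{-10700 + 12075}{-6431 - 13926} + 22906\right) + \left(87 - -2240\right) = \left(\frac{1375}{-20357} + 22906\right) + \left(87 + 2240\right) = \left(1375 \left(- \frac{1}{20357}\right) + 22906\right) + 2327 = \left(- \frac{1375}{20357} + 22906\right) + 2327 = \frac{466296067}{20357} + 2327 = \frac{513666806}{20357}$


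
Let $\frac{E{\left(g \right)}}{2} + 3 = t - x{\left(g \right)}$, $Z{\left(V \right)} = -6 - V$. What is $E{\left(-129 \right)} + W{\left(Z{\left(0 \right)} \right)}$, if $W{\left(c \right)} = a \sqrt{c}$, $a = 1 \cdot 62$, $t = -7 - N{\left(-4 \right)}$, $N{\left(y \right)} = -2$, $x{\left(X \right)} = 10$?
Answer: $-36 + 62 i \sqrt{6} \approx -36.0 + 151.87 i$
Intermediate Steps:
$t = -5$ ($t = -7 - -2 = -7 + 2 = -5$)
$a = 62$
$E{\left(g \right)} = -36$ ($E{\left(g \right)} = -6 + 2 \left(-5 - 10\right) = -6 + 2 \left(-15\right) = -6 - 30 = -36$)
$W{\left(c \right)} = 62 \sqrt{c}$
$E{\left(-129 \right)} + W{\left(Z{\left(0 \right)} \right)} = -36 + 62 \sqrt{-6 - 0} = -36 + 62 \sqrt{-6 + 0} = -36 + 62 \sqrt{-6} = -36 + 62 i \sqrt{6}$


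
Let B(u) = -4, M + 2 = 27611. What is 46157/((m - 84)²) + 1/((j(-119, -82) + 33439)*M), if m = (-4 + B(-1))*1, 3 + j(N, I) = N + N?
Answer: 21152912631419/3878897079024 ≈ 5.4533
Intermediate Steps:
M = 27609 (M = -2 + 27611 = 27609)
j(N, I) = -3 + 2*N (j(N, I) = -3 + (N + N) = -3 + 2*N)
m = -8 (m = (-4 - 4)*1 = -8*1 = -8)
46157/((m - 84)²) + 1/((j(-119, -82) + 33439)*M) = 46157/((-8 - 84)²) + 1/(((-3 + 2*(-119)) + 33439)*27609) = 46157/((-92)²) + (1/27609)/((-3 - 238) + 33439) = 46157/8464 + (1/27609)/(-241 + 33439) = 46157*(1/8464) + (1/27609)/33198 = 46157/8464 + (1/33198)*(1/27609) = 46157/8464 + 1/916563582 = 21152912631419/3878897079024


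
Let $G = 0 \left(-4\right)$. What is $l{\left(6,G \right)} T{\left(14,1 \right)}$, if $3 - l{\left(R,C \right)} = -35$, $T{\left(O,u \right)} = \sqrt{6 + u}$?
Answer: $38 \sqrt{7} \approx 100.54$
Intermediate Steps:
$G = 0$
$l{\left(R,C \right)} = 38$ ($l{\left(R,C \right)} = 3 - -35 = 3 + 35 = 38$)
$l{\left(6,G \right)} T{\left(14,1 \right)} = 38 \sqrt{6 + 1} = 38 \sqrt{7}$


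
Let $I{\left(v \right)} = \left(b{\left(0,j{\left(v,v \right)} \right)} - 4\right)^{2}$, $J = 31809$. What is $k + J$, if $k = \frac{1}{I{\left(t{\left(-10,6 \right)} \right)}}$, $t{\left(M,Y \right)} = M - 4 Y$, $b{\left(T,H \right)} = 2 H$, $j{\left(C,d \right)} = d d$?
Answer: $\frac{169442216977}{5326864} \approx 31809.0$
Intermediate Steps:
$j{\left(C,d \right)} = d^{2}$
$I{\left(v \right)} = \left(-4 + 2 v^{2}\right)^{2}$ ($I{\left(v \right)} = \left(2 v^{2} - 4\right)^{2} = \left(-4 + 2 v^{2}\right)^{2}$)
$k = \frac{1}{5326864}$ ($k = \frac{1}{4 \left(-2 + \left(-10 - 24\right)^{2}\right)^{2}} = \frac{1}{4 \left(-2 + \left(-34\right)^{2}\right)^{2}} = \frac{1}{4 \left(-2 + 1156\right)^{2}} = \frac{1}{4 \cdot 1154^{2}} = \frac{1}{4 \cdot 1331716} = \frac{1}{5326864} \approx 1.8773 \cdot 10^{-7}$)
$k + J = \frac{1}{5326864} + 31809 = \frac{169442216977}{5326864}$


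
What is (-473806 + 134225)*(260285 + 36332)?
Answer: -100725497477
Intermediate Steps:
(-473806 + 134225)*(260285 + 36332) = -339581*296617 = -100725497477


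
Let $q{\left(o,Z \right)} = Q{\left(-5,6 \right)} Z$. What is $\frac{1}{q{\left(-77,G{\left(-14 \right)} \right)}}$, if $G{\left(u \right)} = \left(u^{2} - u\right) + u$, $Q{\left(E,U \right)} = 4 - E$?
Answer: $\frac{1}{1764} \approx 0.00056689$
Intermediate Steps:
$G{\left(u \right)} = u^{2}$
$q{\left(o,Z \right)} = 9 Z$ ($q{\left(o,Z \right)} = \left(4 - -5\right) Z = \left(4 + 5\right) Z = 9 Z$)
$\frac{1}{q{\left(-77,G{\left(-14 \right)} \right)}} = \frac{1}{9 \left(-14\right)^{2}} = \frac{1}{9 \cdot 196} = \frac{1}{1764}$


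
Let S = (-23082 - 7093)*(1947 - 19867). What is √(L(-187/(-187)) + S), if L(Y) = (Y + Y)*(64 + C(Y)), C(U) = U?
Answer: √540736130 ≈ 23254.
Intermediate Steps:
L(Y) = 2*Y*(64 + Y) (L(Y) = (Y + Y)*(64 + Y) = (2*Y)*(64 + Y) = 2*Y*(64 + Y))
S = 540736000 (S = -30175*(-17920) = 540736000)
√(L(-187/(-187)) + S) = √(2*(-187/(-187))*(64 - 187/(-187)) + 540736000) = √(2*(-187*(-1/187))*(64 - 187*(-1/187)) + 540736000) = √(2*1*(64 + 1) + 540736000) = √(2*1*65 + 540736000) = √(130 + 540736000) = √540736130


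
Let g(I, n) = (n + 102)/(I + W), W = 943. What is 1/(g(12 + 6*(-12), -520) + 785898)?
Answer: 883/693947516 ≈ 1.2724e-6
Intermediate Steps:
g(I, n) = (102 + n)/(943 + I) (g(I, n) = (n + 102)/(I + 943) = (102 + n)/(943 + I))
1/(g(12 + 6*(-12), -520) + 785898) = 1/((102 - 520)/(943 + (12 + 6*(-12))) + 785898) = 1/(-418/(943 + (12 - 72)) + 785898) = 1/(-418/(943 - 60) + 785898) = 1/(-418/883 + 785898) = 1/(693947516/883) = 883/693947516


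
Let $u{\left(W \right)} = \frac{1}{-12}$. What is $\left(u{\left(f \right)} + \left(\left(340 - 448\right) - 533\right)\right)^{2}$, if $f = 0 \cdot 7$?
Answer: $\frac{59182249}{144} \approx 4.1099 \cdot 10^{5}$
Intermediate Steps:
$f = 0$
$u{\left(W \right)} = - \frac{1}{12}$
$\left(u{\left(f \right)} + \left(\left(340 - 448\right) - 533\right)\right)^{2} = \left(- \frac{1}{12} + \left(\left(340 - 448\right) - 533\right)\right)^{2} = \left(- \frac{1}{12} - 641\right)^{2} = \left(- \frac{7693}{12}\right)^{2} = \frac{59182249}{144}$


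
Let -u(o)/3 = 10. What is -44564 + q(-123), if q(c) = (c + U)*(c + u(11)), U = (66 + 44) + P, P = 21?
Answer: -45788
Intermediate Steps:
u(o) = -30 (u(o) = -3*10 = -30)
U = 131 (U = (66 + 44) + 21 = 110 + 21 = 131)
q(c) = (-30 + c)*(131 + c) (q(c) = (c + 131)*(c - 30) = (131 + c)*(-30 + c) = (-30 + c)*(131 + c))
-44564 + q(-123) = -44564 + (-3930 + (-123)² + 101*(-123)) = -44564 + (-3930 + 15129 - 12423) = -44564 - 1224 = -45788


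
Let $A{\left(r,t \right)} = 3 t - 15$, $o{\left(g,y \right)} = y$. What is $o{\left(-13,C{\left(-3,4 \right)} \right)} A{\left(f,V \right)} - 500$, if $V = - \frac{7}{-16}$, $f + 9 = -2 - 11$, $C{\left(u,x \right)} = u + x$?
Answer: $- \frac{8219}{16} \approx -513.69$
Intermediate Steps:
$f = -22$ ($f = -9 - 13 = -22$)
$V = \frac{7}{16}$ ($V = \left(-7\right) \left(- \frac{1}{16}\right) = \frac{7}{16} \approx 0.4375$)
$A{\left(r,t \right)} = -15 + 3 t$
$o{\left(-13,C{\left(-3,4 \right)} \right)} A{\left(f,V \right)} - 500 = \left(-3 + 4\right) \left(-15 + 3 \cdot \frac{7}{16}\right) - 500 = 1 \left(-15 + \frac{21}{16}\right) - 500 = 1 \left(- \frac{219}{16}\right) - 500 = - \frac{219}{16} - 500 = - \frac{8219}{16}$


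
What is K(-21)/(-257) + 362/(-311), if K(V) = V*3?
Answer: -73441/79927 ≈ -0.91885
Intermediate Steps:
K(V) = 3*V
K(-21)/(-257) + 362/(-311) = (3*(-21))/(-257) + 362/(-311) = -63*(-1/257) + 362*(-1/311) = 63/257 - 362/311 = -73441/79927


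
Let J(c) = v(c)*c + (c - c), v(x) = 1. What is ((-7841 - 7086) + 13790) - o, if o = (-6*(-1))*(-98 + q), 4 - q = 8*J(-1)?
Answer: -621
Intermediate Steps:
J(c) = c (J(c) = 1*c + (c - c) = c + 0 = c)
q = 12 (q = 4 - 8*(-1) = 4 - 1*(-8) = 4 + 8 = 12)
o = -516 (o = (-6*(-1))*(-98 + 12) = 6*(-86) = -516)
((-7841 - 7086) + 13790) - o = ((-7841 - 7086) + 13790) - 1*(-516) = (-14927 + 13790) + 516 = -1137 + 516 = -621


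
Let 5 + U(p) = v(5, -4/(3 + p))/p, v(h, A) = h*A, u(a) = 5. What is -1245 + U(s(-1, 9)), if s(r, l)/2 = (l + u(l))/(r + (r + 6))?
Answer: -8752/7 ≈ -1250.3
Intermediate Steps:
s(r, l) = 2*(5 + l)/(6 + 2*r) (s(r, l) = 2*((l + 5)/(r + (r + 6))) = 2*((5 + l)/(r + (6 + r))) = 2*((5 + l)/(6 + 2*r)) = 2*(5 + l)/(6 + 2*r))
v(h, A) = A*h
U(p) = -5 - 20/(p*(3 + p)) (U(p) = -5 + (-4/(3 + p)*5)/p = -5 + (-20/(3 + p))/p = -5 - 20/(p*(3 + p)))
-1245 + U(s(-1, 9)) = -1245 + 5*(-4 - (5 + 9)/(3 - 1)*(3 + (5 + 9)/(3 - 1)))/((((5 + 9)/(3 - 1)))*(3 + (5 + 9)/(3 - 1))) = -1245 + 5*(-4 - 14/2*(3 + 14/2))/(((14/2))*(3 + 14/2)) = -1245 + 5*(-4 - (1/2)*14*(3 + (1/2)*14))/((((1/2)*14))*(3 + (1/2)*14)) = -1245 + 5*(-4 - 1*7*(3 + 7))/(7*(3 + 7)) = -1245 + 5*(1/7)*(-4 - 1*7*10)/10 = -1245 + 5*(1/7)*(1/10)*(-4 - 70) = -1245 + 5*(1/7)*(1/10)*(-74) = -1245 - 37/7 = -8752/7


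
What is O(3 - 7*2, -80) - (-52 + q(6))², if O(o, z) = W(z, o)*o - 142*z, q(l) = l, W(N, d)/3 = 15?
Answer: 8749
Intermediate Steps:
W(N, d) = 45 (W(N, d) = 3*15 = 45)
O(o, z) = -142*z + 45*o (O(o, z) = 45*o - 142*z = -142*z + 45*o)
O(3 - 7*2, -80) - (-52 + q(6))² = (-142*(-80) + 45*(3 - 7*2)) - (-52 + 6)² = (11360 + 45*(3 - 14)) - 1*(-46)² = (11360 + 45*(-11)) - 1*2116 = (11360 - 495) - 2116 = 10865 - 2116 = 8749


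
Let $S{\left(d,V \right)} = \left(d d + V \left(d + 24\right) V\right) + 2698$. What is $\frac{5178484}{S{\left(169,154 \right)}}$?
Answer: $\frac{5178484}{4608447} \approx 1.1237$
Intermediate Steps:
$S{\left(d,V \right)} = 2698 + d^{2} + V^{2} \left(24 + d\right)$ ($S{\left(d,V \right)} = \left(d^{2} + V \left(24 + d\right) V\right) + 2698 = \left(d^{2} + V^{2} \left(24 + d\right)\right) + 2698 = 2698 + d^{2} + V^{2} \left(24 + d\right)$)
$\frac{5178484}{S{\left(169,154 \right)}} = \frac{5178484}{2698 + 169^{2} + 24 \cdot 154^{2} + 169 \cdot 154^{2}} = \frac{5178484}{2698 + 28561 + 24 \cdot 23716 + 169 \cdot 23716} = \frac{5178484}{2698 + 28561 + 569184 + 4008004} = \frac{5178484}{4608447}$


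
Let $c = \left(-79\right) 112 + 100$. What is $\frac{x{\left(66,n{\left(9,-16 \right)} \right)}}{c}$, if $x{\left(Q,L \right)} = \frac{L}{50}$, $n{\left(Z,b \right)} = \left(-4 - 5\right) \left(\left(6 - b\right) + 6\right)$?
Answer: $\frac{7}{12150} \approx 0.00057613$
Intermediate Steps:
$n{\left(Z,b \right)} = -108 + 9 b$ ($n{\left(Z,b \right)} = - 9 \left(12 - b\right) = -108 + 9 b$)
$x{\left(Q,L \right)} = \frac{L}{50}$ ($x{\left(Q,L \right)} = L \frac{1}{50} = \frac{L}{50}$)
$c = -8748$ ($c = -8848 + 100 = -8748$)
$\frac{x{\left(66,n{\left(9,-16 \right)} \right)}}{c} = \frac{\frac{1}{50} \left(-108 + 9 \left(-16\right)\right)}{-8748} = \frac{-108 - 144}{50} \left(- \frac{1}{8748}\right) = \frac{1}{50} \left(-252\right) \left(- \frac{1}{8748}\right) = \left(- \frac{126}{25}\right) \left(- \frac{1}{8748}\right) = \frac{7}{12150}$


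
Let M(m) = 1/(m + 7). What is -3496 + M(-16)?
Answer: -31465/9 ≈ -3496.1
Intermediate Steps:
M(m) = 1/(7 + m)
-3496 + M(-16) = -3496 + 1/(7 - 16) = -3496 + 1/(-9) = -3496 - ⅑ = -31465/9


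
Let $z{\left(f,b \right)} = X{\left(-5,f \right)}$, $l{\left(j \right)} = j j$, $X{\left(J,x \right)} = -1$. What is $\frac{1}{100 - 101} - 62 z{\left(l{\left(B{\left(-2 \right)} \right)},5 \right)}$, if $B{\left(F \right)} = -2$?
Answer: $61$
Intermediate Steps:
$l{\left(j \right)} = j^{2}$
$z{\left(f,b \right)} = -1$
$\frac{1}{100 - 101} - 62 z{\left(l{\left(B{\left(-2 \right)} \right)},5 \right)} = \frac{1}{100 - 101} - -62 = \frac{1}{-1} + 62 = -1 + 62 = 61$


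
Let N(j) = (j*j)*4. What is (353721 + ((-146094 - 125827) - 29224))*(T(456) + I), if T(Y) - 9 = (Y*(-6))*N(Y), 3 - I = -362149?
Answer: -119625616703648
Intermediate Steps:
I = 362152 (I = 3 - 1*(-362149) = 3 + 362149 = 362152)
N(j) = 4*j² (N(j) = j²*4 = 4*j²)
T(Y) = 9 - 24*Y³ (T(Y) = 9 + (Y*(-6))*(4*Y²) = 9 + (-6*Y)*(4*Y²) = 9 - 24*Y³)
(353721 + ((-146094 - 125827) - 29224))*(T(456) + I) = (353721 + ((-146094 - 125827) - 29224))*((9 - 24*456³) + 362152) = (353721 + (-271921 - 29224))*((9 - 24*94818816) + 362152) = (353721 - 301145)*((9 - 2275651584) + 362152) = 52576*(-2275651575 + 362152) = 52576*(-2275289423) = -119625616703648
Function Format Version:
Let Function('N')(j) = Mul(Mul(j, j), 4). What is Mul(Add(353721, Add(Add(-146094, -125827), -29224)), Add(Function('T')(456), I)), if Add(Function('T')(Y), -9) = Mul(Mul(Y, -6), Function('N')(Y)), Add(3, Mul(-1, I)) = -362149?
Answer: -119625616703648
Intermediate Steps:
I = 362152 (I = Add(3, Mul(-1, -362149)) = Add(3, 362149) = 362152)
Function('N')(j) = Mul(4, Pow(j, 2)) (Function('N')(j) = Mul(Pow(j, 2), 4) = Mul(4, Pow(j, 2)))
Function('T')(Y) = Add(9, Mul(-24, Pow(Y, 3))) (Function('T')(Y) = Add(9, Mul(Mul(Y, -6), Mul(4, Pow(Y, 2)))) = Add(9, Mul(Mul(-6, Y), Mul(4, Pow(Y, 2)))) = Add(9, Mul(-24, Pow(Y, 3))))
Mul(Add(353721, Add(Add(-146094, -125827), -29224)), Add(Function('T')(456), I)) = Mul(Add(353721, Add(Add(-146094, -125827), -29224)), Add(Add(9, Mul(-24, Pow(456, 3))), 362152)) = Mul(Add(353721, Add(-271921, -29224)), Add(Add(9, Mul(-24, 94818816)), 362152)) = Mul(Add(353721, -301145), Add(Add(9, -2275651584), 362152)) = Mul(52576, Add(-2275651575, 362152)) = Mul(52576, -2275289423) = -119625616703648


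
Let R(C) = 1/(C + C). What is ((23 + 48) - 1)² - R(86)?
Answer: 842799/172 ≈ 4900.0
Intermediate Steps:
R(C) = 1/(2*C)
((23 + 48) - 1)² - R(86) = ((23 + 48) - 1)² - 1/(2*86) = (71 - 1)² - 1/(2*86) = 70² - 1*1/172 = 4900 - 1/172 = 842799/172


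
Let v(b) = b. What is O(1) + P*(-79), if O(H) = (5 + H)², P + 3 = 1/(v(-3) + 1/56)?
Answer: 50015/167 ≈ 299.49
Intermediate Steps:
P = -557/167 (P = -3 + 1/(-3 + 1/56) = -3 + 1/(-167/56) = -3 - 56/167 = -557/167 ≈ -3.3353)
O(1) + P*(-79) = (5 + 1)² - 557/167*(-79) = 6² + 44003/167 = 36 + 44003/167 = 50015/167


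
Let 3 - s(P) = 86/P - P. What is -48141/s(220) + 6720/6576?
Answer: -722056690/3354719 ≈ -215.24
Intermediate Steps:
s(P) = 3 + P - 86/P (s(P) = 3 - (86/P - P) = 3 - (-P + 86/P) = 3 + (P - 86/P) = 3 + P - 86/P)
-48141/s(220) + 6720/6576 = -48141/(3 + 220 - 86/220) + 6720/6576 = -48141/(3 + 220 - 86*1/220) + 6720*(1/6576) = -48141/(3 + 220 - 43/110) + 140/137 = -48141/24487/110 + 140/137 = -48141*110/24487 + 140/137 = -5295510/24487 + 140/137 = -722056690/3354719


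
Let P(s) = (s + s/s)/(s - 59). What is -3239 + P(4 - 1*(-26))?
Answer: -93962/29 ≈ -3240.1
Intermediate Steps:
P(s) = (1 + s)/(-59 + s) (P(s) = (s + 1)/(-59 + s) = (1 + s)/(-59 + s))
-3239 + P(4 - 1*(-26)) = -3239 + (1 + (4 - 1*(-26)))/(-59 + (4 - 1*(-26))) = -3239 + (1 + (4 + 26))/(-59 + (4 + 26)) = -3239 + (1 + 30)/(-59 + 30) = -3239 + 31/(-29) = -3239 - 1/29*31 = -3239 - 31/29 = -93962/29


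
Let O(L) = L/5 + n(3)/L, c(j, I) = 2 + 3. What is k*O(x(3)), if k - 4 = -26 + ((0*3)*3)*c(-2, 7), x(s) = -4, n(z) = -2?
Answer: 33/5 ≈ 6.6000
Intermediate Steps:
c(j, I) = 5
O(L) = -2/L + L/5 (O(L) = L/5 - 2/L = -2/L + L/5)
k = -22 (k = 4 + (-26 + ((0*3)*3)*5) = 4 + (-26 + (0*3)*5) = 4 + (-26 + 0*5) = 4 + (-26 + 0) = 4 - 26 = -22)
k*O(x(3)) = -22*(-2/(-4) + (⅕)*(-4)) = -22*(-2*(-¼) - ⅘) = -22*(½ - ⅘) = -22*(-3/10) = 33/5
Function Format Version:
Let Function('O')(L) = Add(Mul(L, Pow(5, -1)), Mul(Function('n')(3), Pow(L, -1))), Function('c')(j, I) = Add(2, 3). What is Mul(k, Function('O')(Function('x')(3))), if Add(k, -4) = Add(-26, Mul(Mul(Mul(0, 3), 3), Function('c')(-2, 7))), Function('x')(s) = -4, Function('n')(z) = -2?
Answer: Rational(33, 5) ≈ 6.6000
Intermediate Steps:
Function('c')(j, I) = 5
Function('O')(L) = Add(Mul(-2, Pow(L, -1)), Mul(Rational(1, 5), L)) (Function('O')(L) = Add(Mul(L, Pow(5, -1)), Mul(-2, Pow(L, -1))) = Add(Mul(L, Rational(1, 5)), Mul(-2, Pow(L, -1))) = Add(Mul(Rational(1, 5), L), Mul(-2, Pow(L, -1))) = Add(Mul(-2, Pow(L, -1)), Mul(Rational(1, 5), L)))
k = -22 (k = Add(4, Add(-26, Mul(Mul(Mul(0, 3), 3), 5))) = Add(4, Add(-26, Mul(Mul(0, 3), 5))) = Add(4, Add(-26, Mul(0, 5))) = Add(4, Add(-26, 0)) = Add(4, -26) = -22)
Mul(k, Function('O')(Function('x')(3))) = Mul(-22, Add(Mul(-2, Pow(-4, -1)), Mul(Rational(1, 5), -4))) = Mul(-22, Add(Mul(-2, Rational(-1, 4)), Rational(-4, 5))) = Mul(-22, Add(Rational(1, 2), Rational(-4, 5))) = Mul(-22, Rational(-3, 10)) = Rational(33, 5)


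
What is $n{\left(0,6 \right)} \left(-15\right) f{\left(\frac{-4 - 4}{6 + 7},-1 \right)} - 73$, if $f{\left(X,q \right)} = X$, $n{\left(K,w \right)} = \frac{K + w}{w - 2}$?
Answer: $- \frac{769}{13} \approx -59.154$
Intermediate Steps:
$n{\left(K,w \right)} = \frac{K + w}{-2 + w}$
$n{\left(0,6 \right)} \left(-15\right) f{\left(\frac{-4 - 4}{6 + 7},-1 \right)} - 73 = \frac{0 + 6}{-2 + 6} \left(-15\right) \frac{-4 - 4}{6 + 7} - 73 = \frac{1}{4} \cdot 6 \left(-15\right) \left(- \frac{8}{13}\right) - 73 = \frac{1}{4} \cdot 6 \left(-15\right) \left(\left(-8\right) \frac{1}{13}\right) - 73 = \frac{3}{2} \left(-15\right) \left(- \frac{8}{13}\right) - 73 = \left(- \frac{45}{2}\right) \left(- \frac{8}{13}\right) - 73 = \frac{180}{13} - 73 = - \frac{769}{13}$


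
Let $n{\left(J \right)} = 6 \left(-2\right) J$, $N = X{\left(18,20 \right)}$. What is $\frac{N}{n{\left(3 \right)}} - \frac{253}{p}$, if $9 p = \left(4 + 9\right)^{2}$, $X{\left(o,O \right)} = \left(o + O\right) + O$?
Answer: $- \frac{45887}{3042} \approx -15.084$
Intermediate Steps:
$X{\left(o,O \right)} = o + 2 O$ ($X{\left(o,O \right)} = \left(O + o\right) + O = o + 2 O$)
$p = \frac{169}{9}$ ($p = \frac{\left(4 + 9\right)^{2}}{9} = \frac{13^{2}}{9} = \frac{1}{9} \cdot 169 = \frac{169}{9} \approx 18.778$)
$N = 58$ ($N = 18 + 2 \cdot 20 = 18 + 40 = 58$)
$n{\left(J \right)} = - 12 J$
$\frac{N}{n{\left(3 \right)}} - \frac{253}{p} = \frac{58}{\left(-12\right) 3} - \frac{253}{\frac{169}{9}} = \frac{58}{-36} - \frac{2277}{169} = 58 \left(- \frac{1}{36}\right) - \frac{2277}{169} = - \frac{29}{18} - \frac{2277}{169} = - \frac{45887}{3042}$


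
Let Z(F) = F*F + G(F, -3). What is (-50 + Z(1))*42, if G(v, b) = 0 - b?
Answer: -1932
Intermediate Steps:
G(v, b) = -b
Z(F) = 3 + F² (Z(F) = F*F - 1*(-3) = F² + 3 = 3 + F²)
(-50 + Z(1))*42 = (-50 + (3 + 1²))*42 = (-50 + (3 + 1))*42 = (-50 + 4)*42 = -46*42 = -1932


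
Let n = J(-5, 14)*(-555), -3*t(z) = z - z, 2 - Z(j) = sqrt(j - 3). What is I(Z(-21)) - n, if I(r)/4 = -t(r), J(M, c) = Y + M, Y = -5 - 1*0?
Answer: -5550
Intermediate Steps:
Y = -5 (Y = -5 + 0 = -5)
Z(j) = 2 - sqrt(-3 + j) (Z(j) = 2 - sqrt(j - 3) = 2 - sqrt(-3 + j))
t(z) = 0 (t(z) = -(z - z)/3 = -1/3*0 = 0)
J(M, c) = -5 + M
I(r) = 0 (I(r) = 4*(-1*0) = 4*0 = 0)
n = 5550 (n = (-5 - 5)*(-555) = -10*(-555) = 5550)
I(Z(-21)) - n = 0 - 1*5550 = 0 - 5550 = -5550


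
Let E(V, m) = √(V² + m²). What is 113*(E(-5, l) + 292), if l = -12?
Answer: 34465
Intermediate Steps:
113*(E(-5, l) + 292) = 113*(√((-5)² + (-12)²) + 292) = 113*(√(25 + 144) + 292) = 113*(√169 + 292) = 113*(13 + 292) = 113*305 = 34465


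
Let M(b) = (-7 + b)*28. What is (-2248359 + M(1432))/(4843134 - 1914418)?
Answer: -2208459/2928716 ≈ -0.75407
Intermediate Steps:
M(b) = -196 + 28*b
(-2248359 + M(1432))/(4843134 - 1914418) = (-2248359 + (-196 + 28*1432))/(4843134 - 1914418) = (-2248359 + (-196 + 40096))/2928716 = (-2248359 + 39900)*(1/2928716) = -2208459*1/2928716 = -2208459/2928716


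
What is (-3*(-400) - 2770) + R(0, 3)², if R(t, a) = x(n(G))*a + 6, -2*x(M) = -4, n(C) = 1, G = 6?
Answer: -1426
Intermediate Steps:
x(M) = 2 (x(M) = -½*(-4) = 2)
R(t, a) = 6 + 2*a (R(t, a) = 2*a + 6 = 6 + 2*a)
(-3*(-400) - 2770) + R(0, 3)² = (-3*(-400) - 2770) + (6 + 2*3)² = (1200 - 2770) + (6 + 6)² = -1570 + 12² = -1570 + 144 = -1426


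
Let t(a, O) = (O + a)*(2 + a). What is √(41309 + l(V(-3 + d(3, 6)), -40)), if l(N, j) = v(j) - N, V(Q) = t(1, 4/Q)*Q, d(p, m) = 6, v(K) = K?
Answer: 4*√2578 ≈ 203.10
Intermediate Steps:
t(a, O) = (2 + a)*(O + a)
V(Q) = Q*(3 + 12/Q) (V(Q) = (1² + 2*(4/Q) + 2*1 + (4/Q)*1)*Q = (1 + 8/Q + 2 + 4/Q)*Q = (3 + 12/Q)*Q = Q*(3 + 12/Q))
l(N, j) = j - N
√(41309 + l(V(-3 + d(3, 6)), -40)) = √(41309 + (-40 - (12 + 3*(-3 + 6)))) = √(41309 + (-40 - (12 + 3*3))) = √(41309 + (-40 - (12 + 9))) = √(41309 + (-40 - 1*21)) = √(41309 + (-40 - 21)) = √(41309 - 61) = √41248 = 4*√2578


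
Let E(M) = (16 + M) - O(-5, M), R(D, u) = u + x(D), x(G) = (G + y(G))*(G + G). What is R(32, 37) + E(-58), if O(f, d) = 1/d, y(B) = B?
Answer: 237279/58 ≈ 4091.0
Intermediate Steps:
x(G) = 4*G² (x(G) = (G + G)*(G + G) = (2*G)*(2*G) = 4*G²)
R(D, u) = u + 4*D²
E(M) = 16 + M - 1/M (E(M) = (16 + M) - 1/M = 16 + M - 1/M)
R(32, 37) + E(-58) = (37 + 4*32²) + (16 - 58 - 1/(-58)) = (37 + 4*1024) + (16 - 58 - 1*(-1/58)) = (37 + 4096) + (16 - 58 + 1/58) = 4133 - 2435/58 = 237279/58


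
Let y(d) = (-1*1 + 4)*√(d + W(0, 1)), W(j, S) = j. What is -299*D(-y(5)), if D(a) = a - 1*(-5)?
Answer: -1495 + 897*√5 ≈ 510.75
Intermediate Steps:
y(d) = 3*√d (y(d) = (-1*1 + 4)*√(d + 0) = (-1 + 4)*√d = 3*√d)
D(a) = 5 + a (D(a) = a + 5 = 5 + a)
-299*D(-y(5)) = -299*(5 - 3*√5) = -1495 + 897*√5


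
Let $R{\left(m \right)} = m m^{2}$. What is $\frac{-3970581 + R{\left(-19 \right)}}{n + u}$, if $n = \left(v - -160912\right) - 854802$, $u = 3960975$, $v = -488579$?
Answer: $- \frac{1988720}{1389253} \approx -1.4315$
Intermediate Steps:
$R{\left(m \right)} = m^{3}$
$n = -1182469$ ($n = \left(-488579 - -160912\right) - 854802 = \left(-488579 + 160912\right) - 854802 = -327667 - 854802 = -1182469$)
$\frac{-3970581 + R{\left(-19 \right)}}{n + u} = \frac{-3970581 + \left(-19\right)^{3}}{-1182469 + 3960975} = \frac{-3970581 - 6859}{2778506} = \left(-3977440\right) \frac{1}{2778506} = - \frac{1988720}{1389253}$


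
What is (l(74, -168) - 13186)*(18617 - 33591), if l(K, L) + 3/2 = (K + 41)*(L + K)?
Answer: 359338565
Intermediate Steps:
l(K, L) = -3/2 + (41 + K)*(K + L) (l(K, L) = -3/2 + (K + 41)*(L + K) = -3/2 + (41 + K)*(K + L))
(l(74, -168) - 13186)*(18617 - 33591) = ((-3/2 + 74² + 41*74 + 41*(-168) + 74*(-168)) - 13186)*(18617 - 33591) = ((-3/2 + 5476 + 3034 - 6888 - 12432) - 13186)*(-14974) = (-21623/2 - 13186)*(-14974) = -47995/2*(-14974) = 359338565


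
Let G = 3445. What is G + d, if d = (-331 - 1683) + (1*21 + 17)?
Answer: 1469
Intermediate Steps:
d = -1976 (d = -2014 + (21 + 17) = -2014 + 38 = -1976)
G + d = 3445 - 1976 = 1469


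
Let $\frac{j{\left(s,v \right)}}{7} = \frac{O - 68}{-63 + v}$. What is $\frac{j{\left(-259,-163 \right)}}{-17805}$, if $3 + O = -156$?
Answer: $- \frac{1589}{4023930} \approx -0.00039489$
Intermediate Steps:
$O = -159$ ($O = -3 - 156 = -159$)
$j{\left(s,v \right)} = - \frac{1589}{-63 + v}$ ($j{\left(s,v \right)} = 7 \frac{-159 - 68}{-63 + v} = 7 \left(- \frac{227}{-63 + v}\right) = - \frac{1589}{-63 + v}$)
$\frac{j{\left(-259,-163 \right)}}{-17805} = \frac{\left(-1589\right) \frac{1}{-63 - 163}}{-17805} = - \frac{1589}{-226} \left(- \frac{1}{17805}\right) = \left(-1589\right) \left(- \frac{1}{226}\right) \left(- \frac{1}{17805}\right) = \frac{1589}{226} \left(- \frac{1}{17805}\right) = - \frac{1589}{4023930}$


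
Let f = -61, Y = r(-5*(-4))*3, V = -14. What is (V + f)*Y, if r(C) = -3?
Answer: 675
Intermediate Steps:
Y = -9 (Y = -3*3 = -9)
(V + f)*Y = (-14 - 61)*(-9) = -75*(-9) = 675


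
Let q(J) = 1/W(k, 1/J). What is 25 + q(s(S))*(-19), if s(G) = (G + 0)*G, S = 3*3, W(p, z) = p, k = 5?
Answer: 106/5 ≈ 21.200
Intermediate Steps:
S = 9
s(G) = G² (s(G) = G*G = G²)
q(J) = ⅕ (q(J) = 1/5 = ⅕)
25 + q(s(S))*(-19) = 25 + (⅕)*(-19) = 25 - 19/5 = 106/5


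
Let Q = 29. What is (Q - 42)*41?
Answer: -533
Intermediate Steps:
(Q - 42)*41 = (29 - 42)*41 = -13*41 = -533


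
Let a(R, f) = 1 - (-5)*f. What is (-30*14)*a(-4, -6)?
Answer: 12180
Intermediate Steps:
a(R, f) = 1 + 5*f
(-30*14)*a(-4, -6) = (-30*14)*(1 + 5*(-6)) = -420*(1 - 30) = -420*(-29) = 12180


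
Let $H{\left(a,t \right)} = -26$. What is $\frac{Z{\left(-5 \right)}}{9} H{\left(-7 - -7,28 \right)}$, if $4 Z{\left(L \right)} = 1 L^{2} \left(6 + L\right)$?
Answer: $- \frac{325}{18} \approx -18.056$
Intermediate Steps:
$Z{\left(L \right)} = \frac{L^{2} \left(6 + L\right)}{4}$ ($Z{\left(L \right)} = \frac{1 L^{2} \left(6 + L\right)}{4} = \frac{L^{2} \left(6 + L\right)}{4}$)
$\frac{Z{\left(-5 \right)}}{9} H{\left(-7 - -7,28 \right)} = \frac{\frac{1}{4} \left(-5\right)^{2} \left(6 - 5\right)}{9} \left(-26\right) = \frac{1}{4} \cdot 25 \cdot 1 \cdot \frac{1}{9} \left(-26\right) = \frac{25}{4} \cdot \frac{1}{9} \left(-26\right) = \frac{25}{36} \left(-26\right) = - \frac{325}{18}$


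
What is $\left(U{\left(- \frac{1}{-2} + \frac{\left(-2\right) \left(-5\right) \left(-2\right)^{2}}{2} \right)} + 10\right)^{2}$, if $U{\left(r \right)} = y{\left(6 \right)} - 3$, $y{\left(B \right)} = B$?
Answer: $169$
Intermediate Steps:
$U{\left(r \right)} = 3$ ($U{\left(r \right)} = 6 - 3 = 3$)
$\left(U{\left(- \frac{1}{-2} + \frac{\left(-2\right) \left(-5\right) \left(-2\right)^{2}}{2} \right)} + 10\right)^{2} = \left(3 + 10\right)^{2} = 13^{2} = 169$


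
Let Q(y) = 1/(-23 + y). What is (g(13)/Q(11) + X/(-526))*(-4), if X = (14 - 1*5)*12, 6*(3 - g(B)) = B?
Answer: 10736/263 ≈ 40.821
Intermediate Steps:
g(B) = 3 - B/6
X = 108 (X = (14 - 5)*12 = 9*12 = 108)
(g(13)/Q(11) + X/(-526))*(-4) = ((3 - ⅙*13)/(1/(-23 + 11)) + 108/(-526))*(-4) = ((3 - 13/6)/(1/(-12)) + 108*(-1/526))*(-4) = (5/(6*(-1/12)) - 54/263)*(-4) = ((⅚)*(-12) - 54/263)*(-4) = (-10 - 54/263)*(-4) = -2684/263*(-4) = 10736/263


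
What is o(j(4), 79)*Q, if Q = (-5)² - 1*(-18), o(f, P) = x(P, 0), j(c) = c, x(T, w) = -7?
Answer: -301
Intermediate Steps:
o(f, P) = -7
Q = 43 (Q = 25 + 18 = 43)
o(j(4), 79)*Q = -7*43 = -301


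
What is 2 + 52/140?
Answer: 83/35 ≈ 2.3714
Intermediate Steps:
2 + 52/140 = 2 + (1/140)*52 = 2 + 13/35 = 83/35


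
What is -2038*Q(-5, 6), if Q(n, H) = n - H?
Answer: 22418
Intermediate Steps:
-2038*Q(-5, 6) = -2038*(-5 - 1*6) = -2038*(-5 - 6) = -2038*(-11) = 22418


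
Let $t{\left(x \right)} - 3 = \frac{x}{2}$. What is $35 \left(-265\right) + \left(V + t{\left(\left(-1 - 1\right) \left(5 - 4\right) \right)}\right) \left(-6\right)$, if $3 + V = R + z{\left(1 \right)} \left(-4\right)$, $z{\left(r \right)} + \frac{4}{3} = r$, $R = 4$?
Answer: $-9301$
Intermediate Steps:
$z{\left(r \right)} = - \frac{4}{3} + r$
$V = \frac{7}{3}$ ($V = -3 + \left(4 + \left(- \frac{4}{3} + 1\right) \left(-4\right)\right) = -3 + \left(4 - - \frac{4}{3}\right) = -3 + \left(4 + \frac{4}{3}\right) = -3 + \frac{16}{3} = \frac{7}{3} \approx 2.3333$)
$t{\left(x \right)} = 3 + \frac{x}{2}$
$35 \left(-265\right) + \left(V + t{\left(\left(-1 - 1\right) \left(5 - 4\right) \right)}\right) \left(-6\right) = 35 \left(-265\right) + \left(\frac{7}{3} + \left(3 + \frac{\left(-1 - 1\right) \left(5 - 4\right)}{2}\right)\right) \left(-6\right) = -9275 + \left(\frac{7}{3} + \left(3 + \frac{\left(-2\right) 1}{2}\right)\right) \left(-6\right) = -9275 + \left(\frac{7}{3} + \left(3 + \frac{1}{2} \left(-2\right)\right)\right) \left(-6\right) = -9275 + \left(\frac{7}{3} + \left(3 - 1\right)\right) \left(-6\right) = -9275 + \left(\frac{7}{3} + 2\right) \left(-6\right) = -9275 + \frac{13}{3} \left(-6\right) = -9275 - 26 = -9301$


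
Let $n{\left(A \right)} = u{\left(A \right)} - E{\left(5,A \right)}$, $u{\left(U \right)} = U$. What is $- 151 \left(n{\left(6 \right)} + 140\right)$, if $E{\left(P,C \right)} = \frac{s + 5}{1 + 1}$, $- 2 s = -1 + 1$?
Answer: $- \frac{43337}{2} \approx -21669.0$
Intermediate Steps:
$s = 0$ ($s = - \frac{-1 + 1}{2} = \left(- \frac{1}{2}\right) 0 = 0$)
$E{\left(P,C \right)} = \frac{5}{2}$ ($E{\left(P,C \right)} = \frac{0 + 5}{1 + 1} = \frac{5}{2}$)
$n{\left(A \right)} = - \frac{5}{2} + A$ ($n{\left(A \right)} = A - \frac{5}{2} = - \frac{5}{2} + A$)
$- 151 \left(n{\left(6 \right)} + 140\right) = - 151 \left(\left(- \frac{5}{2} + 6\right) + 140\right) = - 151 \left(\frac{7}{2} + 140\right) = \left(-151\right) \frac{287}{2} = - \frac{43337}{2}$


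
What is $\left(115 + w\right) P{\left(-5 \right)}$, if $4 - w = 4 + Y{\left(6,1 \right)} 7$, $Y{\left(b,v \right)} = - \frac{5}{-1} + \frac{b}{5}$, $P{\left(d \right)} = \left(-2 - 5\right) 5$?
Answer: $-2506$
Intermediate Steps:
$P{\left(d \right)} = -35$ ($P{\left(d \right)} = \left(-7\right) 5 = -35$)
$Y{\left(b,v \right)} = 5 + \frac{b}{5}$ ($Y{\left(b,v \right)} = \left(-5\right) \left(-1\right) + b \frac{1}{5} = 5 + \frac{b}{5}$)
$w = - \frac{217}{5}$ ($w = 4 - \left(4 + \left(5 + \frac{1}{5} \cdot 6\right) 7\right) = 4 - \left(4 + \left(5 + \frac{6}{5}\right) 7\right) = 4 - \left(4 + \frac{31}{5} \cdot 7\right) = 4 - \left(4 + \frac{217}{5}\right) = 4 - \frac{237}{5} = - \frac{217}{5} \approx -43.4$)
$\left(115 + w\right) P{\left(-5 \right)} = \left(115 - \frac{217}{5}\right) \left(-35\right) = \frac{358}{5} \left(-35\right) = -2506$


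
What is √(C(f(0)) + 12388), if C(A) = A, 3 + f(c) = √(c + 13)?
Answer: √(12385 + √13) ≈ 111.30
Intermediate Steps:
f(c) = -3 + √(13 + c) (f(c) = -3 + √(c + 13) = -3 + √(13 + c))
√(C(f(0)) + 12388) = √((-3 + √(13 + 0)) + 12388) = √((-3 + √13) + 12388) = √(12385 + √13)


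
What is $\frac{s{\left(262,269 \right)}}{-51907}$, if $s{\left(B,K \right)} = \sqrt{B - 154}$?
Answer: $- \frac{6 \sqrt{3}}{51907} \approx -0.00020021$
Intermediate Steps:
$s{\left(B,K \right)} = \sqrt{-154 + B}$
$\frac{s{\left(262,269 \right)}}{-51907} = \frac{\sqrt{-154 + 262}}{-51907} = \sqrt{108} \left(- \frac{1}{51907}\right) = 6 \sqrt{3} \left(- \frac{1}{51907}\right) = - \frac{6 \sqrt{3}}{51907}$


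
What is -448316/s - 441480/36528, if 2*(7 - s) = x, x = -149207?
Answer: -4109594199/227114362 ≈ -18.095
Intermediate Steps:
s = 149221/2 (s = 7 - ½*(-149207) = 7 + 149207/2 = 149221/2 ≈ 74611.)
-448316/s - 441480/36528 = -448316/149221/2 - 441480/36528 = -448316*2/149221 - 441480*1/36528 = -896632/149221 - 18395/1522 = -4109594199/227114362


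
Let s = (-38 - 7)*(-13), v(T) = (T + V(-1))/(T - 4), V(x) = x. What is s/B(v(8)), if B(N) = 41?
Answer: 585/41 ≈ 14.268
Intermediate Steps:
v(T) = (-1 + T)/(-4 + T) (v(T) = (T - 1)/(T - 4) = (-1 + T)/(-4 + T))
s = 585 (s = -45*(-13) = 585)
s/B(v(8)) = 585/41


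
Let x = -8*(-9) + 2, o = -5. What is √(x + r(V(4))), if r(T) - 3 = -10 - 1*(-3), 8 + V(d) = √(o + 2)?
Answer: √70 ≈ 8.3666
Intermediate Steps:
V(d) = -8 + I*√3 (V(d) = -8 + √(-5 + 2) = -8 + √(-3) = -8 + I*√3)
r(T) = -4 (r(T) = 3 + (-10 - 1*(-3)) = 3 + (-10 + 3) = 3 - 7 = -4)
x = 74 (x = 72 + 2 = 74)
√(x + r(V(4))) = √(74 - 4) = √70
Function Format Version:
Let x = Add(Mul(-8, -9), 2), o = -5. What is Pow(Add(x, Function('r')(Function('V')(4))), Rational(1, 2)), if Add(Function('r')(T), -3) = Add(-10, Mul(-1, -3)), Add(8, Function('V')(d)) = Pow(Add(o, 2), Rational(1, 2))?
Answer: Pow(70, Rational(1, 2)) ≈ 8.3666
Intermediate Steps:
Function('V')(d) = Add(-8, Mul(I, Pow(3, Rational(1, 2)))) (Function('V')(d) = Add(-8, Pow(Add(-5, 2), Rational(1, 2))) = Add(-8, Pow(-3, Rational(1, 2))) = Add(-8, Mul(I, Pow(3, Rational(1, 2)))))
Function('r')(T) = -4 (Function('r')(T) = Add(3, Add(-10, Mul(-1, -3))) = Add(3, Add(-10, 3)) = Add(3, -7) = -4)
x = 74 (x = Add(72, 2) = 74)
Pow(Add(x, Function('r')(Function('V')(4))), Rational(1, 2)) = Pow(Add(74, -4), Rational(1, 2)) = Pow(70, Rational(1, 2))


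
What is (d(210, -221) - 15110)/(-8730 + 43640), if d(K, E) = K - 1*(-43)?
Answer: -14857/34910 ≈ -0.42558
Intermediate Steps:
d(K, E) = 43 + K (d(K, E) = K + 43 = 43 + K)
(d(210, -221) - 15110)/(-8730 + 43640) = ((43 + 210) - 15110)/(-8730 + 43640) = (253 - 15110)/34910 = -14857*1/34910 = -14857/34910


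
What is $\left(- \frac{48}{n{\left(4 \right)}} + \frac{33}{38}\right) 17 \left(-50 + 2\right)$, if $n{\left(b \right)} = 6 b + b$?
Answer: $\frac{91800}{133} \approx 690.23$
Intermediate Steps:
$n{\left(b \right)} = 7 b$
$\left(- \frac{48}{n{\left(4 \right)}} + \frac{33}{38}\right) 17 \left(-50 + 2\right) = \left(- \frac{48}{7 \cdot 4} + \frac{33}{38}\right) 17 \left(-50 + 2\right) = \left(- \frac{48}{28} + 33 \cdot \frac{1}{38}\right) 17 \left(-48\right) = \left(\left(-48\right) \frac{1}{28} + \frac{33}{38}\right) 17 \left(-48\right) = \left(- \frac{12}{7} + \frac{33}{38}\right) 17 \left(-48\right) = \left(- \frac{225}{266}\right) 17 \left(-48\right) = \left(- \frac{3825}{266}\right) \left(-48\right) = \frac{91800}{133}$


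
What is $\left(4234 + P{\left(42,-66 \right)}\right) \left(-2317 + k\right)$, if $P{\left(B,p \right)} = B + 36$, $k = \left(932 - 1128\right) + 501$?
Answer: $-8675744$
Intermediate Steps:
$k = 305$ ($k = -196 + 501 = 305$)
$P{\left(B,p \right)} = 36 + B$
$\left(4234 + P{\left(42,-66 \right)}\right) \left(-2317 + k\right) = \left(4234 + \left(36 + 42\right)\right) \left(-2317 + 305\right) = \left(4234 + 78\right) \left(-2012\right) = 4312 \left(-2012\right) = -8675744$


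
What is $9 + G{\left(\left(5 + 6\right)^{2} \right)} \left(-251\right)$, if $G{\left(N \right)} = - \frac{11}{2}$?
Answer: $\frac{2779}{2} \approx 1389.5$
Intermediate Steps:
$G{\left(N \right)} = - \frac{11}{2}$ ($G{\left(N \right)} = \left(-11\right) \frac{1}{2} = - \frac{11}{2}$)
$9 + G{\left(\left(5 + 6\right)^{2} \right)} \left(-251\right) = 9 - - \frac{2761}{2} = 9 + \frac{2761}{2} = \frac{2779}{2}$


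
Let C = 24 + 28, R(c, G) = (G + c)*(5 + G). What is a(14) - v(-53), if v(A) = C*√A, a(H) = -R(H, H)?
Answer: -532 - 52*I*√53 ≈ -532.0 - 378.57*I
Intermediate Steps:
R(c, G) = (5 + G)*(G + c)
C = 52
a(H) = -10*H - 2*H² (a(H) = -(H² + 5*H + 5*H + H*H) = -(H² + 5*H + 5*H + H²) = -(2*H² + 10*H) = -10*H - 2*H²)
v(A) = 52*√A
a(14) - v(-53) = 2*14*(-5 - 1*14) - 52*√(-53) = 2*14*(-5 - 14) - 52*I*√53 = 2*14*(-19) - 52*I*√53 = -532 - 52*I*√53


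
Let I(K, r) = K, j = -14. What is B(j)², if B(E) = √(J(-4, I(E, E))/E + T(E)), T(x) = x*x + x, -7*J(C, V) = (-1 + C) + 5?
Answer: 182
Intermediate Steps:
J(C, V) = -4/7 - C/7 (J(C, V) = -((-1 + C) + 5)/7 = -(4 + C)/7 = -4/7 - C/7)
T(x) = x + x² (T(x) = x² + x = x + x²)
B(E) = √(E*(1 + E)) (B(E) = √((-4/7 - ⅐*(-4))/E + E*(1 + E)) = √((-4/7 + 4/7)/E + E*(1 + E)) = √(0/E + E*(1 + E)) = √(0 + E*(1 + E)) = √(E*(1 + E)))
B(j)² = (√(-14*(1 - 14)))² = (√(-14*(-13)))² = (√182)² = 182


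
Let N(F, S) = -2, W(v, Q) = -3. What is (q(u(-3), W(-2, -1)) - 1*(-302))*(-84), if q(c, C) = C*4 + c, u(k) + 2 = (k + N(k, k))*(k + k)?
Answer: -26712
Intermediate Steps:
u(k) = -2 + 2*k*(-2 + k) (u(k) = -2 + (k - 2)*(k + k) = -2 + (-2 + k)*(2*k) = -2 + 2*k*(-2 + k))
q(c, C) = c + 4*C (q(c, C) = 4*C + c = c + 4*C)
(q(u(-3), W(-2, -1)) - 1*(-302))*(-84) = (((-2 - 4*(-3) + 2*(-3)²) + 4*(-3)) - 1*(-302))*(-84) = (((-2 + 12 + 2*9) - 12) + 302)*(-84) = (((-2 + 12 + 18) - 12) + 302)*(-84) = ((28 - 12) + 302)*(-84) = (16 + 302)*(-84) = 318*(-84) = -26712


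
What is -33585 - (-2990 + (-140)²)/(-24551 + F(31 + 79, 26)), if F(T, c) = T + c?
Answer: -163992233/4883 ≈ -33584.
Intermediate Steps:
-33585 - (-2990 + (-140)²)/(-24551 + F(31 + 79, 26)) = -33585 - (-2990 + (-140)²)/(-24551 + ((31 + 79) + 26)) = -33585 - (-2990 + 19600)/(-24551 + (110 + 26)) = -33585 - 16610/(-24551 + 136) = -33585 - 16610/(-24415) = -33585 - 16610*(-1)/24415 = -33585 - 1*(-3322/4883) = -33585 + 3322/4883 = -163992233/4883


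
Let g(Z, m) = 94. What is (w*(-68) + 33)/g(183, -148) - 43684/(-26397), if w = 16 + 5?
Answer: -32717519/2481318 ≈ -13.186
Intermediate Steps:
w = 21
(w*(-68) + 33)/g(183, -148) - 43684/(-26397) = (21*(-68) + 33)/94 - 43684/(-26397) = (-1428 + 33)*(1/94) - 43684*(-1/26397) = -1395*1/94 + 43684/26397 = -1395/94 + 43684/26397 = -32717519/2481318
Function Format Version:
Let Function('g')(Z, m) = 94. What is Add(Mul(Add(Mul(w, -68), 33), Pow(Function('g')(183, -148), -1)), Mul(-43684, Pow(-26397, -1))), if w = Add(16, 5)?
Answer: Rational(-32717519, 2481318) ≈ -13.186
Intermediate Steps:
w = 21
Add(Mul(Add(Mul(w, -68), 33), Pow(Function('g')(183, -148), -1)), Mul(-43684, Pow(-26397, -1))) = Add(Mul(Add(Mul(21, -68), 33), Pow(94, -1)), Mul(-43684, Pow(-26397, -1))) = Add(Mul(Add(-1428, 33), Rational(1, 94)), Mul(-43684, Rational(-1, 26397))) = Add(Mul(-1395, Rational(1, 94)), Rational(43684, 26397)) = Add(Rational(-1395, 94), Rational(43684, 26397)) = Rational(-32717519, 2481318)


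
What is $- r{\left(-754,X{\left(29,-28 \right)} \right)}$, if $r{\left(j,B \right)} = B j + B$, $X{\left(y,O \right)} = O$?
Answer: $-21084$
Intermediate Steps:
$r{\left(j,B \right)} = B + B j$
$- r{\left(-754,X{\left(29,-28 \right)} \right)} = - \left(-28\right) \left(1 - 754\right) = - \left(-28\right) \left(-753\right) = \left(-1\right) 21084 = -21084$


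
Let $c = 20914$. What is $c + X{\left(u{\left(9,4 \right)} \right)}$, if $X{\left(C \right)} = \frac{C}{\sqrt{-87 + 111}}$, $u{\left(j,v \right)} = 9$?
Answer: $20914 + \frac{3 \sqrt{6}}{4} \approx 20916.0$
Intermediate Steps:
$X{\left(C \right)} = \frac{C \sqrt{6}}{12}$ ($X{\left(C \right)} = \frac{C}{\sqrt{24}} = \frac{C}{2 \sqrt{6}} = C \frac{\sqrt{6}}{12} = \frac{C \sqrt{6}}{12}$)
$c + X{\left(u{\left(9,4 \right)} \right)} = 20914 + \frac{1}{12} \cdot 9 \sqrt{6} = 20914 + \frac{3 \sqrt{6}}{4}$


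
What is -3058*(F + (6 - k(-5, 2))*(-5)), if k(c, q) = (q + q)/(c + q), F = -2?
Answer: 354728/3 ≈ 1.1824e+5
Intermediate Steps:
k(c, q) = 2*q/(c + q) (k(c, q) = (2*q)/(c + q) = 2*q/(c + q))
-3058*(F + (6 - k(-5, 2))*(-5)) = -3058*(-2 + (6 - 2*2/(-5 + 2))*(-5)) = -3058*(-2 + (6 - 2*2/(-3))*(-5)) = -3058*(-2 + (6 - 2*2*(-1)/3)*(-5)) = -3058*(-2 + (6 - 1*(-4/3))*(-5)) = -3058*(-2 + (6 + 4/3)*(-5)) = -3058*(-2 + (22/3)*(-5)) = -3058*(-2 - 110/3) = -3058*(-116/3) = 354728/3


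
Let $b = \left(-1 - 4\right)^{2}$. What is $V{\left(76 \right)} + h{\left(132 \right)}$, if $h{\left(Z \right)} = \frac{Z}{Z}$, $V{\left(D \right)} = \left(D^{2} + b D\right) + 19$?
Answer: $7696$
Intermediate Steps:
$b = 25$ ($b = \left(-5\right)^{2} = 25$)
$V{\left(D \right)} = 19 + D^{2} + 25 D$ ($V{\left(D \right)} = \left(D^{2} + 25 D\right) + 19 = 19 + D^{2} + 25 D$)
$h{\left(Z \right)} = 1$
$V{\left(76 \right)} + h{\left(132 \right)} = \left(19 + 76^{2} + 25 \cdot 76\right) + 1 = \left(19 + 5776 + 1900\right) + 1 = 7695 + 1 = 7696$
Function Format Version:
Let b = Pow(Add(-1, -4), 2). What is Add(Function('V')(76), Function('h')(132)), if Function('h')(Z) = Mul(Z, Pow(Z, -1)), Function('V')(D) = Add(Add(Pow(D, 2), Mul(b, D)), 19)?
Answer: 7696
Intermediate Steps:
b = 25 (b = Pow(-5, 2) = 25)
Function('V')(D) = Add(19, Pow(D, 2), Mul(25, D)) (Function('V')(D) = Add(Add(Pow(D, 2), Mul(25, D)), 19) = Add(19, Pow(D, 2), Mul(25, D)))
Function('h')(Z) = 1
Add(Function('V')(76), Function('h')(132)) = Add(Add(19, Pow(76, 2), Mul(25, 76)), 1) = Add(Add(19, 5776, 1900), 1) = Add(7695, 1) = 7696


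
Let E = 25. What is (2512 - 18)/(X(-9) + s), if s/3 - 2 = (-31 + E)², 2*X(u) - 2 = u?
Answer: 4988/221 ≈ 22.570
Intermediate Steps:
X(u) = 1 + u/2
s = 114 (s = 6 + 3*(-31 + 25)² = 6 + 3*(-6)² = 6 + 3*36 = 6 + 108 = 114)
(2512 - 18)/(X(-9) + s) = (2512 - 18)/((1 + (½)*(-9)) + 114) = 2494/((1 - 9/2) + 114) = 2494/(-7/2 + 114) = 2494/(221/2) = 2494*(2/221) = 4988/221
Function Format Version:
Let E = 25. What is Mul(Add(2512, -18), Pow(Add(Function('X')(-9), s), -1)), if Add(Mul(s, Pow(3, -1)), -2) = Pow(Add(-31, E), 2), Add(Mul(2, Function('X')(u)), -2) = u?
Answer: Rational(4988, 221) ≈ 22.570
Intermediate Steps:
Function('X')(u) = Add(1, Mul(Rational(1, 2), u))
s = 114 (s = Add(6, Mul(3, Pow(Add(-31, 25), 2))) = Add(6, Mul(3, Pow(-6, 2))) = Add(6, Mul(3, 36)) = Add(6, 108) = 114)
Mul(Add(2512, -18), Pow(Add(Function('X')(-9), s), -1)) = Mul(Add(2512, -18), Pow(Add(Add(1, Mul(Rational(1, 2), -9)), 114), -1)) = Mul(2494, Pow(Add(Add(1, Rational(-9, 2)), 114), -1)) = Mul(2494, Pow(Add(Rational(-7, 2), 114), -1)) = Mul(2494, Pow(Rational(221, 2), -1)) = Mul(2494, Rational(2, 221)) = Rational(4988, 221)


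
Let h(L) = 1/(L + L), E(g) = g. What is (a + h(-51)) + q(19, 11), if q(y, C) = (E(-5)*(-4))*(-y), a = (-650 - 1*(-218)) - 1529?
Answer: -238783/102 ≈ -2341.0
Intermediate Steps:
a = -1961 (a = (-650 + 218) - 1529 = -432 - 1529 = -1961)
h(L) = 1/(2*L)
q(y, C) = -20*y (q(y, C) = (-5*(-4))*(-y) = 20*(-y) = -20*y)
(a + h(-51)) + q(19, 11) = (-1961 + (½)/(-51)) - 20*19 = (-1961 + (½)*(-1/51)) - 380 = (-1961 - 1/102) - 380 = -200023/102 - 380 = -238783/102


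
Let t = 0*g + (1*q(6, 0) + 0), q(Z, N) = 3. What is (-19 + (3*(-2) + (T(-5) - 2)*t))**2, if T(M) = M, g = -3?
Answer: 2116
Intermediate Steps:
t = 3 (t = 0*(-3) + (1*3 + 0) = 0 + (3 + 0) = 0 + 3 = 3)
(-19 + (3*(-2) + (T(-5) - 2)*t))**2 = (-19 + (3*(-2) + (-5 - 2)*3))**2 = (-19 + (-6 - 7*3))**2 = (-19 + (-6 - 21))**2 = (-19 - 27)**2 = (-46)**2 = 2116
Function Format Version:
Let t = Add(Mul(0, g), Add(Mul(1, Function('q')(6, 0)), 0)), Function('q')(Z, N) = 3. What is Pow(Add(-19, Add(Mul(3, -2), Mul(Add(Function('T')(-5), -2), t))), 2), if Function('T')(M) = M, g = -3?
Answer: 2116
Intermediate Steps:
t = 3 (t = Add(Mul(0, -3), Add(Mul(1, 3), 0)) = Add(0, Add(3, 0)) = Add(0, 3) = 3)
Pow(Add(-19, Add(Mul(3, -2), Mul(Add(Function('T')(-5), -2), t))), 2) = Pow(Add(-19, Add(Mul(3, -2), Mul(Add(-5, -2), 3))), 2) = Pow(Add(-19, Add(-6, Mul(-7, 3))), 2) = Pow(Add(-19, Add(-6, -21)), 2) = Pow(Add(-19, -27), 2) = Pow(-46, 2) = 2116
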